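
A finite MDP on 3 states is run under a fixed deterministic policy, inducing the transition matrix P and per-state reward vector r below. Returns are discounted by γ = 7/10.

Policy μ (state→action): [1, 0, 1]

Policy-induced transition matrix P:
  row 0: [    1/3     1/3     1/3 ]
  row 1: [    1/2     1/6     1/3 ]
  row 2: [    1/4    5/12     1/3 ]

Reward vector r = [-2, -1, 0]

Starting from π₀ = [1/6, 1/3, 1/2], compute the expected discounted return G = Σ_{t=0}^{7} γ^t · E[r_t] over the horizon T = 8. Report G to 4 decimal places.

G = -2.8526

t=0: π = [0.1667, 0.3333, 0.5000], E[r] = -0.6667, γ^t·E[r] = -0.666667, running G = -0.666667
t=1: π = [0.3472, 0.3194, 0.3333], E[r] = -1.0139, γ^t·E[r] = -0.709722, running G = -1.376389
t=2: π = [0.3588, 0.3079, 0.3333], E[r] = -1.0255, γ^t·E[r] = -0.502477, running G = -1.878866
t=3: π = [0.3569, 0.3098, 0.3333], E[r] = -1.0235, γ^t·E[r] = -0.351072, running G = -2.229938
t=4: π = [0.3572, 0.3095, 0.3333], E[r] = -1.0239, γ^t·E[r] = -0.245828, running G = -2.475766
t=5: π = [0.3571, 0.3095, 0.3333], E[r] = -1.0238, γ^t·E[r] = -0.172070, running G = -2.647836
t=6: π = [0.3571, 0.3095, 0.3333], E[r] = -1.0238, γ^t·E[r] = -0.120450, running G = -2.768286
t=7: π = [0.3571, 0.3095, 0.3333], E[r] = -1.0238, γ^t·E[r] = -0.084315, running G = -2.852601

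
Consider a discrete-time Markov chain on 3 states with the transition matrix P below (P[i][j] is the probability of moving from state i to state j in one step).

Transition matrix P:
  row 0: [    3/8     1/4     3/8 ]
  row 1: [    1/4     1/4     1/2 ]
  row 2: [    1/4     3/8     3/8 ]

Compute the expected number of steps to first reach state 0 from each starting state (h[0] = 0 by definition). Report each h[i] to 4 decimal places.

First-step conditioning: h[0] = 0; for i ≠ 0, h[i] = 1 + Σ_k P[i][k]·h[k].
  h[1] = 1 + 1/4·h[1] + 1/2·h[2]
  h[2] = 1 + 3/8·h[1] + 3/8·h[2]
Solving the 2×2 linear system over states ≠ 0 gives exactly h = [0, 4, 4] (h[0] = 0 is the target).

h = [0.0000, 4.0000, 4.0000]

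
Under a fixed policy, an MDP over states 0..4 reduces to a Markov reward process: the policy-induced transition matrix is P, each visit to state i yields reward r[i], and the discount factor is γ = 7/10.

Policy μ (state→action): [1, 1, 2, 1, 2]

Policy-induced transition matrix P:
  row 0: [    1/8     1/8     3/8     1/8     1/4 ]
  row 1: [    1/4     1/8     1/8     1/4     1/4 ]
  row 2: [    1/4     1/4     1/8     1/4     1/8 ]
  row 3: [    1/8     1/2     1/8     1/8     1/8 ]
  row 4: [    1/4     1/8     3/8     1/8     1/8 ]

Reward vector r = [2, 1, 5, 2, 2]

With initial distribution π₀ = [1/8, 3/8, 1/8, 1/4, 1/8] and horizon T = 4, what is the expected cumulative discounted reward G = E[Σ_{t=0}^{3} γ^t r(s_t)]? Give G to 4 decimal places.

G = 5.6671

t=0: π = [0.1250, 0.3750, 0.1250, 0.2500, 0.1250], E[r] = 2.0000, γ^t·E[r] = 2.000000, running G = 2.000000
t=1: π = [0.2031, 0.2344, 0.1875, 0.1875, 0.1875], E[r] = 2.3281, γ^t·E[r] = 1.629688, running G = 3.629688
t=2: π = [0.2012, 0.2188, 0.2227, 0.1777, 0.1797], E[r] = 2.4492, γ^t·E[r] = 1.200117, running G = 4.829805
t=3: π = [0.2026, 0.2195, 0.2202, 0.1802, 0.1775], E[r] = 2.4412, γ^t·E[r] = 0.837319, running G = 5.667123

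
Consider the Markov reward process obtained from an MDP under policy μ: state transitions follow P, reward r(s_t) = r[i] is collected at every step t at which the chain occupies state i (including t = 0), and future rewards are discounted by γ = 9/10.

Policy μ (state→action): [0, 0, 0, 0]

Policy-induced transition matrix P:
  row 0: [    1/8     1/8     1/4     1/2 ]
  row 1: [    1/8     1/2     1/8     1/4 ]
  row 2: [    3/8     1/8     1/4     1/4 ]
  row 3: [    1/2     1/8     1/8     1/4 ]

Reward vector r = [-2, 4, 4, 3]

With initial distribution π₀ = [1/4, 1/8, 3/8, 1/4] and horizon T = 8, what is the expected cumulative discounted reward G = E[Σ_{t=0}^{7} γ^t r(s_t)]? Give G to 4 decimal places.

G = 11.1557

t=0: π = [0.2500, 0.1250, 0.3750, 0.2500], E[r] = 2.2500, γ^t·E[r] = 2.250000, running G = 2.250000
t=1: π = [0.3125, 0.1719, 0.2031, 0.3125], E[r] = 1.8125, γ^t·E[r] = 1.631250, running G = 3.881250
t=2: π = [0.2930, 0.1895, 0.1895, 0.3281], E[r] = 1.9141, γ^t·E[r] = 1.550391, running G = 5.431641
t=3: π = [0.2954, 0.1960, 0.1853, 0.3232], E[r] = 1.9043, γ^t·E[r] = 1.388232, running G = 6.819873
t=4: π = [0.2925, 0.1985, 0.1851, 0.3239], E[r] = 1.9209, γ^t·E[r] = 1.260301, running G = 8.080175
t=5: π = [0.2927, 0.1994, 0.1847, 0.3231], E[r] = 1.9206, γ^t·E[r] = 1.134073, running G = 9.214248
t=6: π = [0.2924, 0.1998, 0.1847, 0.3232], E[r] = 1.9227, γ^t·E[r] = 1.021807, running G = 10.236055
t=7: π = [0.2924, 0.1999, 0.1846, 0.3231], E[r] = 1.9227, γ^t·E[r] = 0.919642, running G = 11.155696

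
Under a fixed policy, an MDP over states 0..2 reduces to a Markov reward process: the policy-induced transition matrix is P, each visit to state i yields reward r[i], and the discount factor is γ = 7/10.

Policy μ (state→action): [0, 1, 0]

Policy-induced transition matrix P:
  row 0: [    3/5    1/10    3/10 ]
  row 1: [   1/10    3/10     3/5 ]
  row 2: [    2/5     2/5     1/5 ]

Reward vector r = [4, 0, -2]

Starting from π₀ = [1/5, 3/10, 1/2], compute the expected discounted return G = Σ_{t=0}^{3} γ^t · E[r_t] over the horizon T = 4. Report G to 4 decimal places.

t=0: π = [0.2000, 0.3000, 0.5000], E[r] = -0.2000, γ^t·E[r] = -0.200000, running G = -0.200000
t=1: π = [0.3500, 0.3100, 0.3400], E[r] = 0.7200, γ^t·E[r] = 0.504000, running G = 0.304000
t=2: π = [0.3770, 0.2640, 0.3590], E[r] = 0.7900, γ^t·E[r] = 0.387100, running G = 0.691100
t=3: π = [0.3962, 0.2605, 0.3433], E[r] = 0.8982, γ^t·E[r] = 0.308083, running G = 0.999183

G = 0.9992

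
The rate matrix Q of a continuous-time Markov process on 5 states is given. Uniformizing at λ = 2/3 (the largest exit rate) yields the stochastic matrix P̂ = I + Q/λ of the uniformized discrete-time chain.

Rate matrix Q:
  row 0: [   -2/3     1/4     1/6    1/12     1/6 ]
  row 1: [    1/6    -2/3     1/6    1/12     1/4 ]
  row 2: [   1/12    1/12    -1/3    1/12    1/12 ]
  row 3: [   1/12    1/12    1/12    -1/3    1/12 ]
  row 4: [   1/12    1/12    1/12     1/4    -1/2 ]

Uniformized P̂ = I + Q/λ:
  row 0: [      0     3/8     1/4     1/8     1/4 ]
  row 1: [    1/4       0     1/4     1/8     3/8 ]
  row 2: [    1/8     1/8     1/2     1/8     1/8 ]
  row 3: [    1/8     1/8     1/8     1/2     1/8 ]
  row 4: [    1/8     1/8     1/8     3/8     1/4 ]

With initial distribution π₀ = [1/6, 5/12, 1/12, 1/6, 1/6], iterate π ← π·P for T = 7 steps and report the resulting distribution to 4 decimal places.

t=0: π = [0.1667, 0.4167, 0.0833, 0.1667, 0.1667]
t=1: π = [0.1563, 0.1146, 0.2292, 0.2292, 0.2708]
t=2: π = [0.1198, 0.1497, 0.2448, 0.2786, 0.2070]
t=3: π = [0.1287, 0.1362, 0.2505, 0.2813, 0.2033]
t=4: π = [0.1259, 0.1402, 0.2521, 0.2813, 0.2006]
t=5: π = [0.1268, 0.1390, 0.2528, 0.2806, 0.2009]
t=6: π = [0.1265, 0.1393, 0.2530, 0.2804, 0.2007]
t=7: π = [0.1266, 0.1392, 0.2531, 0.2803, 0.2007]

π = [0.1266, 0.1392, 0.2531, 0.2803, 0.2007]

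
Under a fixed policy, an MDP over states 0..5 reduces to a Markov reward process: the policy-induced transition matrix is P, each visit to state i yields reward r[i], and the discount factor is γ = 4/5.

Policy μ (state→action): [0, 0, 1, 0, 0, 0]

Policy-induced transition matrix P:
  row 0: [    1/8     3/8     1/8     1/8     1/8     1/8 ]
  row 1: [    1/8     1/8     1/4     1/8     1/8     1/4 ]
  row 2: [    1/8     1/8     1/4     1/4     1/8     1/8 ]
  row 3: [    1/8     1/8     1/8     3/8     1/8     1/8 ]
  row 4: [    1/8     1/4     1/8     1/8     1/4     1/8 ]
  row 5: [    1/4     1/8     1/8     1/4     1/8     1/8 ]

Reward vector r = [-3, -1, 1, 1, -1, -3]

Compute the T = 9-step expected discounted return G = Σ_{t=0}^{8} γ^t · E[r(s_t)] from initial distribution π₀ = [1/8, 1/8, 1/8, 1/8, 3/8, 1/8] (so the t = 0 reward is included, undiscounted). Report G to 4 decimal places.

G = -3.7554

t=0: π = [0.1250, 0.1250, 0.1250, 0.1250, 0.3750, 0.1250], E[r] = -1.0000, γ^t·E[r] = -1.000000, running G = -1.000000
t=1: π = [0.1406, 0.2031, 0.1563, 0.1875, 0.1719, 0.1406], E[r] = -0.8750, γ^t·E[r] = -0.700000, running G = -1.700000
t=2: π = [0.1426, 0.1816, 0.1699, 0.2090, 0.1465, 0.1504], E[r] = -0.8281, γ^t·E[r] = -0.530000, running G = -2.230000
t=3: π = [0.1438, 0.1790, 0.1689, 0.2173, 0.1433, 0.1477], E[r] = -0.8105, γ^t·E[r] = -0.415000, running G = -2.645000
t=4: π = [0.1435, 0.1789, 0.1685, 0.2189, 0.1429, 0.1474], E[r] = -0.8069, γ^t·E[r] = -0.330500, running G = -2.975500
t=5: π = [0.1434, 0.1787, 0.1684, 0.2192, 0.1429, 0.1474], E[r] = -0.8063, γ^t·E[r] = -0.264210, running G = -3.239710
t=6: π = [0.1434, 0.1787, 0.1684, 0.2193, 0.1429, 0.1473], E[r] = -0.8062, γ^t·E[r] = -0.211337, running G = -3.451047
t=7: π = [0.1434, 0.1787, 0.1684, 0.2193, 0.1429, 0.1473], E[r] = -0.8062, γ^t·E[r] = -0.169065, running G = -3.620112
t=8: π = [0.1434, 0.1787, 0.1684, 0.2193, 0.1429, 0.1473], E[r] = -0.8062, γ^t·E[r] = -0.135252, running G = -3.755364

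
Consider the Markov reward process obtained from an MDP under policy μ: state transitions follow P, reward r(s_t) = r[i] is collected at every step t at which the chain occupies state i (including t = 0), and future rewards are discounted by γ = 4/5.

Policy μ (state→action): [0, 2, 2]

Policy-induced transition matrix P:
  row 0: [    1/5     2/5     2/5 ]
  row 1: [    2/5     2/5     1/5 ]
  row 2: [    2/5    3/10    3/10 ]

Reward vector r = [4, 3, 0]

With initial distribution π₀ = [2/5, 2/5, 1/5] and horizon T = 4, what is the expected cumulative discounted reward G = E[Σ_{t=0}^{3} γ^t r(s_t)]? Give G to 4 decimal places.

G = 7.5574

t=0: π = [0.4000, 0.4000, 0.2000], E[r] = 2.8000, γ^t·E[r] = 2.800000, running G = 2.800000
t=1: π = [0.3200, 0.3800, 0.3000], E[r] = 2.4200, γ^t·E[r] = 1.936000, running G = 4.736000
t=2: π = [0.3360, 0.3700, 0.2940], E[r] = 2.4540, γ^t·E[r] = 1.570560, running G = 6.306560
t=3: π = [0.3328, 0.3706, 0.2966], E[r] = 2.4430, γ^t·E[r] = 1.250816, running G = 7.557376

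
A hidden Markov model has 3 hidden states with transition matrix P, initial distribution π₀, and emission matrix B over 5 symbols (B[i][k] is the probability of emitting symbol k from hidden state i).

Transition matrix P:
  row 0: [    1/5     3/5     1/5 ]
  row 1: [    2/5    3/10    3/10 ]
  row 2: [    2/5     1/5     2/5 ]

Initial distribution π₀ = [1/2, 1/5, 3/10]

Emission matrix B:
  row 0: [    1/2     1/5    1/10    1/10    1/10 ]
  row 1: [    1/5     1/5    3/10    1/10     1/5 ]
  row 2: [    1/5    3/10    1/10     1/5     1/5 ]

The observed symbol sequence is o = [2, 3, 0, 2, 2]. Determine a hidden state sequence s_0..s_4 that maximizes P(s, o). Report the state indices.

path = [1, 2, 0, 1, 1]

t=0: δ = [5.000e-02, 6.000e-02, 3.000e-02]  (obs o_0=2)
t=1: δ = [2.400e-03, 3.000e-03, 3.600e-03]  ψ = [1, 0, 1]  (obs o_1=3)
t=2: δ = [7.200e-04, 2.880e-04, 2.880e-04]  ψ = [2, 0, 2]  (obs o_2=0)
t=3: δ = [1.440e-05, 1.296e-04, 1.440e-05]  ψ = [0, 0, 0]  (obs o_3=2)
t=4: δ = [5.184e-06, 1.166e-05, 3.888e-06]  ψ = [1, 1, 1]  (obs o_4=2)
backtrack: best end state = 1; path = [1, 2, 0, 1, 1]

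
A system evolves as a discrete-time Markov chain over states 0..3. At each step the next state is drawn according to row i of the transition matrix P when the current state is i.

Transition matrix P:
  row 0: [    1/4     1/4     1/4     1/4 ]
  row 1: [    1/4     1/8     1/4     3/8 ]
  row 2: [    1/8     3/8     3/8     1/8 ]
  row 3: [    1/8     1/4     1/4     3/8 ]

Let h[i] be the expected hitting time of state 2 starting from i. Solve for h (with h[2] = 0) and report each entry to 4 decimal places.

h = [4.0000, 4.0000, 0.0000, 4.0000]

First-step conditioning: h[2] = 0; for i ≠ 2, h[i] = 1 + Σ_k P[i][k]·h[k].
  h[0] = 1 + 1/4·h[0] + 1/4·h[1] + 1/4·h[3]
  h[1] = 1 + 1/4·h[0] + 1/8·h[1] + 3/8·h[3]
  h[3] = 1 + 1/8·h[0] + 1/4·h[1] + 3/8·h[3]
Solving the 3×3 linear system over states ≠ 2 gives exactly h = [4, 4, 0, 4] (h[2] = 0 is the target).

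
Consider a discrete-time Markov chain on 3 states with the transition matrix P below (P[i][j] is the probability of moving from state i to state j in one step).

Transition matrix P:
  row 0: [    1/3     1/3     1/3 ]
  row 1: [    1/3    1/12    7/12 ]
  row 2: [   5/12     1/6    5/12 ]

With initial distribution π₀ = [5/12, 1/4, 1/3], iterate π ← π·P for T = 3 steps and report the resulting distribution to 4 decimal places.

π = [0.3685, 0.2107, 0.4208]

t=0: π = [0.4167, 0.2500, 0.3333]
t=1: π = [0.3611, 0.2153, 0.4236]
t=2: π = [0.3686, 0.2089, 0.4225]
t=3: π = [0.3685, 0.2107, 0.4208]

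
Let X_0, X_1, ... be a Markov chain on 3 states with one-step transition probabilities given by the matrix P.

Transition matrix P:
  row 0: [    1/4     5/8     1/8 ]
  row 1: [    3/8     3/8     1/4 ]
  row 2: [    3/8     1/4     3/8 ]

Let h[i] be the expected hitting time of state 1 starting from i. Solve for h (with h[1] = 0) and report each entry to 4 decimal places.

First-step conditioning: h[1] = 0; for i ≠ 1, h[i] = 1 + Σ_k P[i][k]·h[k].
  h[0] = 1 + 1/4·h[0] + 1/8·h[2]
  h[2] = 1 + 3/8·h[0] + 3/8·h[2]
Solving the 2×2 linear system over states ≠ 1 gives exactly h = [16/9, 0, 8/3] (h[1] = 0 is the target).

h = [1.7778, 0.0000, 2.6667]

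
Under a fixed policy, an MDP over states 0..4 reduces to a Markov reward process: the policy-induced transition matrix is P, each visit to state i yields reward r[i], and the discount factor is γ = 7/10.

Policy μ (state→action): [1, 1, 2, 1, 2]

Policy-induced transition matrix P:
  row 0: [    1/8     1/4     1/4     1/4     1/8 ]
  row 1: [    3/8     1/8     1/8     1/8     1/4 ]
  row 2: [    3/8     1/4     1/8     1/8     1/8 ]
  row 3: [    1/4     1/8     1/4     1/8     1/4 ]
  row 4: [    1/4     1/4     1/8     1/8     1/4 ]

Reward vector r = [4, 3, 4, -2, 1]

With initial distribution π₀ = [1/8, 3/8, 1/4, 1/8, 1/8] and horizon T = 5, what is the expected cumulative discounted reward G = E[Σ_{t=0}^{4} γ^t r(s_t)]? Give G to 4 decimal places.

t=0: π = [0.1250, 0.3750, 0.2500, 0.1250, 0.1250], E[r] = 2.5000, γ^t·E[r] = 2.500000, running G = 2.500000
t=1: π = [0.3125, 0.1875, 0.1563, 0.1406, 0.2031], E[r] = 2.3594, γ^t·E[r] = 1.651563, running G = 4.151563
t=2: π = [0.2539, 0.2090, 0.1816, 0.1641, 0.1914], E[r] = 2.2324, γ^t·E[r] = 1.093887, running G = 5.245449
t=3: π = [0.2671, 0.2034, 0.1772, 0.1567, 0.1956], E[r] = 2.2695, γ^t·E[r] = 0.778449, running G = 6.023898
t=4: π = [0.2642, 0.2050, 0.1780, 0.1584, 0.1945], E[r] = 2.2613, γ^t·E[r] = 0.542943, running G = 6.566842

G = 6.5668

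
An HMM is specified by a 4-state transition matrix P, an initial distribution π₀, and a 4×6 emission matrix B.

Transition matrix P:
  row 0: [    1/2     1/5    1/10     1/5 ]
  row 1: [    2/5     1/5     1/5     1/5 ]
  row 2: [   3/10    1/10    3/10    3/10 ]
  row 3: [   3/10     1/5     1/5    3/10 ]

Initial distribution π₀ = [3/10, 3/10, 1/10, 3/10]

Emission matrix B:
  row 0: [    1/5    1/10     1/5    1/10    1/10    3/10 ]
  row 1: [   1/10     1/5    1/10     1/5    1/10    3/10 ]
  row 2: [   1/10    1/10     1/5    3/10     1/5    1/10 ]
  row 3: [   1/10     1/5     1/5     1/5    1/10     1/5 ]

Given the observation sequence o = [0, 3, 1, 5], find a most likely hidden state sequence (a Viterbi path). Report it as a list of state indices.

path = [0, 0, 0, 0]

t=0: δ = [6.000e-02, 3.000e-02, 1.000e-02, 3.000e-02]  (obs o_0=0)
t=1: δ = [3.000e-03, 2.400e-03, 1.800e-03, 2.400e-03]  ψ = [0, 0, 0, 0]  (obs o_1=3)
t=2: δ = [1.500e-04, 1.200e-04, 5.400e-05, 1.440e-04]  ψ = [0, 0, 2, 3]  (obs o_2=1)
t=3: δ = [2.250e-05, 9.000e-06, 2.880e-06, 8.640e-06]  ψ = [0, 0, 3, 3]  (obs o_3=5)
backtrack: best end state = 0; path = [0, 0, 0, 0]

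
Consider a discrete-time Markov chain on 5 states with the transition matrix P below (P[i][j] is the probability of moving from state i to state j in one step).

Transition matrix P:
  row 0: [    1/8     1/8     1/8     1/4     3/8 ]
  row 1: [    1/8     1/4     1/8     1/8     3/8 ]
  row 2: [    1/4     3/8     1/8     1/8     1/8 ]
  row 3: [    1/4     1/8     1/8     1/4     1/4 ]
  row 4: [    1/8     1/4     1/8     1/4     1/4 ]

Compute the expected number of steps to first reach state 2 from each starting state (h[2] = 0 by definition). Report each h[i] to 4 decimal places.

h = [8.0000, 8.0000, 0.0000, 8.0000, 8.0000]

First-step conditioning: h[2] = 0; for i ≠ 2, h[i] = 1 + Σ_k P[i][k]·h[k].
  h[0] = 1 + 1/8·h[0] + 1/8·h[1] + 1/4·h[3] + 3/8·h[4]
  h[1] = 1 + 1/8·h[0] + 1/4·h[1] + 1/8·h[3] + 3/8·h[4]
  h[3] = 1 + 1/4·h[0] + 1/8·h[1] + 1/4·h[3] + 1/4·h[4]
  h[4] = 1 + 1/8·h[0] + 1/4·h[1] + 1/4·h[3] + 1/4·h[4]
Solving the 4×4 linear system over states ≠ 2 gives exactly h = [8, 8, 0, 8, 8] (h[2] = 0 is the target).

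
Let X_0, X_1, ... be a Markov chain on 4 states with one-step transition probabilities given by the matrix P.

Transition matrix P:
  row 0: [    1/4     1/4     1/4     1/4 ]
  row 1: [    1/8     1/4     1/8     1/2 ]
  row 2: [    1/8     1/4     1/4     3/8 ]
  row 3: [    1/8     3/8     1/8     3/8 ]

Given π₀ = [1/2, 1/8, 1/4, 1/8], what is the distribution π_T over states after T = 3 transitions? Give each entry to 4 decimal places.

t=0: π = [0.5000, 0.1250, 0.2500, 0.1250]
t=1: π = [0.1875, 0.2656, 0.2188, 0.3281]
t=2: π = [0.1484, 0.2910, 0.1758, 0.3848]
t=3: π = [0.1436, 0.2981, 0.1655, 0.3928]

π = [0.1436, 0.2981, 0.1655, 0.3928]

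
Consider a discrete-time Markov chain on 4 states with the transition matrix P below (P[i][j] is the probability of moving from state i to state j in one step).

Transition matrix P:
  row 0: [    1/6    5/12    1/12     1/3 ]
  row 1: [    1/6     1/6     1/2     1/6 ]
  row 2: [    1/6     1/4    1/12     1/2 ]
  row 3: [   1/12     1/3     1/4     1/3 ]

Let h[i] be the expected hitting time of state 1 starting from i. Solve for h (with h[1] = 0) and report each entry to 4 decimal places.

First-step conditioning: h[1] = 0; for i ≠ 1, h[i] = 1 + Σ_k P[i][k]·h[k].
  h[0] = 1 + 1/6·h[0] + 1/12·h[2] + 1/3·h[3]
  h[2] = 1 + 1/6·h[0] + 1/12·h[2] + 1/2·h[3]
  h[3] = 1 + 1/12·h[0] + 1/4·h[2] + 1/3·h[3]
Solving the 3×3 linear system over states ≠ 1 gives exactly h = [168/61, 0, 996/305, 936/305] (h[1] = 0 is the target).

h = [2.7541, 0.0000, 3.2656, 3.0689]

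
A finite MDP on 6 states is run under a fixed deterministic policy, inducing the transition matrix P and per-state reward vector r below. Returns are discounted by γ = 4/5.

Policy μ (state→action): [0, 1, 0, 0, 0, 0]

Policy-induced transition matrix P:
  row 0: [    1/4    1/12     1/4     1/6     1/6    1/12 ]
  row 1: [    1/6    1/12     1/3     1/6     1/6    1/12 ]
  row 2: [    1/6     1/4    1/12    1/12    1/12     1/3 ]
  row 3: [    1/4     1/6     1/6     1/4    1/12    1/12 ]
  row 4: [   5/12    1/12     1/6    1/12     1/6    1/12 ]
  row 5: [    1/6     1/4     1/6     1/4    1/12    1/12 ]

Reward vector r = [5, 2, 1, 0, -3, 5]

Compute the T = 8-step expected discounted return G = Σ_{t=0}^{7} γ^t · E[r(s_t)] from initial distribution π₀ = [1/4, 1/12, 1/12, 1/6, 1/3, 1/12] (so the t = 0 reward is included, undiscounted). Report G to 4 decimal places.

t=0: π = [0.2500, 0.0833, 0.0833, 0.1667, 0.3333, 0.0833], E[r] = 0.9167, γ^t·E[r] = 0.916667, running G = 0.916667
t=1: π = [0.2847, 0.1250, 0.1944, 0.1528, 0.1389, 0.1042], E[r] = 1.9722, γ^t·E[r] = 1.577778, running G = 2.494444
t=2: π = [0.2378, 0.1458, 0.1950, 0.1603, 0.1291, 0.1319], E[r] = 1.9485, γ^t·E[r] = 1.247037, running G = 3.741481
t=3: π = [0.2321, 0.1512, 0.1945, 0.1640, 0.1261, 0.1321], E[r] = 1.9397, γ^t·E[r] = 0.993136, running G = 4.734617
t=4: π = [0.2312, 0.1514, 0.1950, 0.1646, 0.1258, 0.1320], E[r] = 1.9363, γ^t·E[r] = 0.793124, running G = 5.527742
t=5: π = [0.2311, 0.1515, 0.1949, 0.1647, 0.1257, 0.1321], E[r] = 1.9368, γ^t·E[r] = 0.634652, running G = 6.162394
t=6: π = [0.2311, 0.1516, 0.1949, 0.1647, 0.1257, 0.1321], E[r] = 1.9366, γ^t·E[r] = 0.507678, running G = 6.670072
t=7: π = [0.2311, 0.1516, 0.1949, 0.1647, 0.1257, 0.1321], E[r] = 1.9367, γ^t·E[r] = 0.406146, running G = 7.076218

G = 7.0762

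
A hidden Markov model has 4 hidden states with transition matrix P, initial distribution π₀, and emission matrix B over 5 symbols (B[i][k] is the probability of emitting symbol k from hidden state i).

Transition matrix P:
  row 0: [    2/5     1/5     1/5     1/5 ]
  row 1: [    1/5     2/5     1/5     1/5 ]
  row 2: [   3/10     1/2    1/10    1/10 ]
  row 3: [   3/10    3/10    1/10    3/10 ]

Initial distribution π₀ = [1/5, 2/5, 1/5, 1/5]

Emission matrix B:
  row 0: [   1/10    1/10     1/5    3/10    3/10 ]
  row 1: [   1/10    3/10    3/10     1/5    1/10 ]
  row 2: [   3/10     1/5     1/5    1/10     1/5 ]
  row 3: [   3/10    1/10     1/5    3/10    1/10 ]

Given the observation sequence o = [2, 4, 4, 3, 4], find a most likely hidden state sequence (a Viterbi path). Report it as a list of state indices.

t=0: δ = [4.000e-02, 1.200e-01, 4.000e-02, 4.000e-02]  (obs o_0=2)
t=1: δ = [7.200e-03, 4.800e-03, 4.800e-03, 2.400e-03]  ψ = [1, 1, 1, 1]  (obs o_1=4)
t=2: δ = [8.640e-04, 2.400e-04, 2.880e-04, 1.440e-04]  ψ = [0, 2, 0, 0]  (obs o_2=4)
t=3: δ = [1.037e-04, 3.456e-05, 1.728e-05, 5.184e-05]  ψ = [0, 0, 0, 0]  (obs o_3=3)
t=4: δ = [1.244e-05, 2.074e-06, 4.147e-06, 2.074e-06]  ψ = [0, 0, 0, 0]  (obs o_4=4)
backtrack: best end state = 0; path = [1, 0, 0, 0, 0]

path = [1, 0, 0, 0, 0]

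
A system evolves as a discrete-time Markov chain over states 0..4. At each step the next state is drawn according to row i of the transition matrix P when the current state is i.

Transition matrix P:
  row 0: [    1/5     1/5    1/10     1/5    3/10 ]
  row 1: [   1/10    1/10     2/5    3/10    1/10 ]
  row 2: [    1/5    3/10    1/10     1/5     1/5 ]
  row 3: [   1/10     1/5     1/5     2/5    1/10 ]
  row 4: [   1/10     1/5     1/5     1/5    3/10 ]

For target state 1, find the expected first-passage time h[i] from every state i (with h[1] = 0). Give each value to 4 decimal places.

h = [4.6544, 0.0000, 4.1935, 4.6083, 4.6083]

First-step conditioning: h[1] = 0; for i ≠ 1, h[i] = 1 + Σ_k P[i][k]·h[k].
  h[0] = 1 + 1/5·h[0] + 1/10·h[2] + 1/5·h[3] + 3/10·h[4]
  h[2] = 1 + 1/5·h[0] + 1/10·h[2] + 1/5·h[3] + 1/5·h[4]
  h[3] = 1 + 1/10·h[0] + 1/5·h[2] + 2/5·h[3] + 1/10·h[4]
  h[4] = 1 + 1/10·h[0] + 1/5·h[2] + 1/5·h[3] + 3/10·h[4]
Solving the 4×4 linear system over states ≠ 1 gives exactly h = [1010/217, 0, 130/31, 1000/217, 1000/217] (h[1] = 0 is the target).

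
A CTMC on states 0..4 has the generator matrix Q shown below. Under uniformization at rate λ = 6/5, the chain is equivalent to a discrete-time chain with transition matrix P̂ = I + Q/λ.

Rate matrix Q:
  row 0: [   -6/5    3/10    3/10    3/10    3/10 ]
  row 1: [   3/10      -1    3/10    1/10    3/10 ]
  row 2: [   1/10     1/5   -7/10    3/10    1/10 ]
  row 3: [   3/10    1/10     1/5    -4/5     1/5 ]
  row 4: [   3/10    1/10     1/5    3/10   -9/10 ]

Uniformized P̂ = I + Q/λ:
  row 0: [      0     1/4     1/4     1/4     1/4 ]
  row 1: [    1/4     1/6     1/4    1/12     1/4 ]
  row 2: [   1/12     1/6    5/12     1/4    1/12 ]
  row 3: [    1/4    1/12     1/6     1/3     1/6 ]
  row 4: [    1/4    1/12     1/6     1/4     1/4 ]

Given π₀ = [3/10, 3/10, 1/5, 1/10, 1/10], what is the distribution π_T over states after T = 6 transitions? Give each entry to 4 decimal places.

t=0: π = [0.3000, 0.3000, 0.2000, 0.1000, 0.1000]
t=1: π = [0.1417, 0.1750, 0.2667, 0.2083, 0.2083]
t=2: π = [0.1701, 0.1438, 0.2597, 0.2382, 0.1882]
t=3: π = [0.1642, 0.1453, 0.2578, 0.2459, 0.1869]
t=4: π = [0.1660, 0.1443, 0.2569, 0.2463, 0.1865]
t=5: π = [0.1657, 0.1444, 0.2567, 0.2465, 0.1867]
t=6: π = [0.1658, 0.1444, 0.2567, 0.2465, 0.1867]

π = [0.1658, 0.1444, 0.2567, 0.2465, 0.1867]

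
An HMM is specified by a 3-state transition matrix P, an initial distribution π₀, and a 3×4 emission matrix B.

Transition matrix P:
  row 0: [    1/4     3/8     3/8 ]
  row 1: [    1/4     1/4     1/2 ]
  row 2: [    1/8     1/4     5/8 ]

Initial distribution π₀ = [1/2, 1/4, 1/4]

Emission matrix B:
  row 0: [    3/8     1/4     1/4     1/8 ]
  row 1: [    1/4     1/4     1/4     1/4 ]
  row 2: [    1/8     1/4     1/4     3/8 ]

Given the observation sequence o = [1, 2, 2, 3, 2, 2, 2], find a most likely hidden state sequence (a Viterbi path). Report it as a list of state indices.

path = [0, 2, 2, 2, 2, 2, 2]

t=0: δ = [1.250e-01, 6.250e-02, 6.250e-02]  (obs o_0=1)
t=1: δ = [7.812e-03, 1.172e-02, 1.172e-02]  ψ = [0, 0, 0]  (obs o_1=2)
t=2: δ = [7.324e-04, 7.324e-04, 1.831e-03]  ψ = [1, 0, 2]  (obs o_2=2)
t=3: δ = [2.861e-05, 1.144e-04, 4.292e-04]  ψ = [2, 2, 2]  (obs o_3=3)
t=4: δ = [1.341e-05, 2.682e-05, 6.706e-05]  ψ = [2, 2, 2]  (obs o_4=2)
t=5: δ = [2.095e-06, 4.191e-06, 1.048e-05]  ψ = [2, 2, 2]  (obs o_5=2)
t=6: δ = [3.274e-07, 6.548e-07, 1.637e-06]  ψ = [2, 2, 2]  (obs o_6=2)
backtrack: best end state = 2; path = [0, 2, 2, 2, 2, 2, 2]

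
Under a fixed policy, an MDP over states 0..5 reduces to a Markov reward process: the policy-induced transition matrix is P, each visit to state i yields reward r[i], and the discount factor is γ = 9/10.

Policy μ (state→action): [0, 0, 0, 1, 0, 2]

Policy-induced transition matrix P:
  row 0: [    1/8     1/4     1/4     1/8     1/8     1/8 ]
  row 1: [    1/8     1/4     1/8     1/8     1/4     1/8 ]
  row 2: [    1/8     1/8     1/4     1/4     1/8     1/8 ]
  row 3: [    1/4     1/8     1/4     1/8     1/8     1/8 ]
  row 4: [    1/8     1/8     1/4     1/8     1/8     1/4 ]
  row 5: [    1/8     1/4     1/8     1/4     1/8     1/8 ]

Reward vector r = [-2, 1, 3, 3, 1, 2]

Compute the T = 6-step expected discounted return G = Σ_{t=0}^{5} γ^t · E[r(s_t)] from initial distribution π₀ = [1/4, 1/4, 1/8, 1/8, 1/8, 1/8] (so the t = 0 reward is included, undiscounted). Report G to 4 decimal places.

G = 6.2389

t=0: π = [0.2500, 0.2500, 0.1250, 0.1250, 0.1250, 0.1250], E[r] = 0.8750, γ^t·E[r] = 0.875000, running G = 0.875000
t=1: π = [0.1406, 0.2031, 0.2031, 0.1563, 0.1563, 0.1406], E[r] = 1.4375, γ^t·E[r] = 1.293750, running G = 2.168750
t=2: π = [0.1445, 0.1855, 0.2070, 0.1680, 0.1504, 0.1445], E[r] = 1.4609, γ^t·E[r] = 1.183359, running G = 3.352109
t=3: π = [0.1460, 0.1843, 0.2087, 0.1689, 0.1482, 0.1438], E[r] = 1.4612, γ^t·E[r] = 1.065201, running G = 4.417311
t=4: π = [0.1461, 0.1843, 0.2090, 0.1691, 0.1480, 0.1435], E[r] = 1.4613, γ^t·E[r] = 0.958741, running G = 5.376052
t=5: π = [0.1461, 0.1842, 0.2090, 0.1691, 0.1480, 0.1435], E[r] = 1.4613, γ^t·E[r] = 0.862874, running G = 6.238926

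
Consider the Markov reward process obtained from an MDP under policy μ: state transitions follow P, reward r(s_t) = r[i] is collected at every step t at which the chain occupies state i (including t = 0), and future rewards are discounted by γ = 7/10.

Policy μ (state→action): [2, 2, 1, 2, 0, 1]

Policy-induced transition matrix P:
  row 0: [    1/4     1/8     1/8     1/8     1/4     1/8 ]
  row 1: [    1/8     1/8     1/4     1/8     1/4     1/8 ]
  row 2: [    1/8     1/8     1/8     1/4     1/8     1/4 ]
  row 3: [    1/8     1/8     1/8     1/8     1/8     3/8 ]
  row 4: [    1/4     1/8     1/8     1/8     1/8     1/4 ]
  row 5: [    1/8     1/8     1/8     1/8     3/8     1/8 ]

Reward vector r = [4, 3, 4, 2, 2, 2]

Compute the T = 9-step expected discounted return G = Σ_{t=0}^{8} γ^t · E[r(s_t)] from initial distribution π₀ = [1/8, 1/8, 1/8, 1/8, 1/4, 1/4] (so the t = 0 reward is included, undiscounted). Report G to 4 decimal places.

G = 8.6767

t=0: π = [0.1250, 0.1250, 0.1250, 0.1250, 0.2500, 0.2500], E[r] = 2.6250, γ^t·E[r] = 2.625000, running G = 2.625000
t=1: π = [0.1719, 0.1250, 0.1406, 0.1406, 0.2188, 0.2031], E[r] = 2.7500, γ^t·E[r] = 1.925000, running G = 4.550000
t=2: π = [0.1738, 0.1250, 0.1406, 0.1426, 0.2129, 0.2051], E[r] = 2.7539, γ^t·E[r] = 1.349414, running G = 5.899414
t=3: π = [0.1733, 0.1250, 0.1406, 0.1426, 0.2136, 0.2048], E[r] = 2.7529, γ^t·E[r] = 0.944255, running G = 6.843669
t=4: π = [0.1734, 0.1250, 0.1406, 0.1426, 0.2135, 0.2049], E[r] = 2.7530, γ^t·E[r] = 0.660993, running G = 7.504662
t=5: π = [0.1734, 0.1250, 0.1406, 0.1426, 0.2135, 0.2049], E[r] = 2.7530, γ^t·E[r] = 0.462691, running G = 7.967353
t=6: π = [0.1734, 0.1250, 0.1406, 0.1426, 0.2135, 0.2049], E[r] = 2.7530, γ^t·E[r] = 0.323884, running G = 8.291238
t=7: π = [0.1734, 0.1250, 0.1406, 0.1426, 0.2135, 0.2049], E[r] = 2.7530, γ^t·E[r] = 0.226719, running G = 8.517957
t=8: π = [0.1734, 0.1250, 0.1406, 0.1426, 0.2135, 0.2049], E[r] = 2.7530, γ^t·E[r] = 0.158703, running G = 8.676660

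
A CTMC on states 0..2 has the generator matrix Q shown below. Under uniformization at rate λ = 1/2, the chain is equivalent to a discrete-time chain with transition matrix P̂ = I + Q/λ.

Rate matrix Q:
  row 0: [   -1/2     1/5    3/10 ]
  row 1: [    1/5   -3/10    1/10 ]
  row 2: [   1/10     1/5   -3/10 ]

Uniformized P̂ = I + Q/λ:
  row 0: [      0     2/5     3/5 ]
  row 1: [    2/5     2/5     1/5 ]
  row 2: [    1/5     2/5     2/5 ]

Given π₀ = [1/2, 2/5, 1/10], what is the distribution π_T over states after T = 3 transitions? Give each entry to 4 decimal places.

t=0: π = [0.5000, 0.4000, 0.1000]
t=1: π = [0.1800, 0.4000, 0.4200]
t=2: π = [0.2440, 0.4000, 0.3560]
t=3: π = [0.2312, 0.4000, 0.3688]

π = [0.2312, 0.4000, 0.3688]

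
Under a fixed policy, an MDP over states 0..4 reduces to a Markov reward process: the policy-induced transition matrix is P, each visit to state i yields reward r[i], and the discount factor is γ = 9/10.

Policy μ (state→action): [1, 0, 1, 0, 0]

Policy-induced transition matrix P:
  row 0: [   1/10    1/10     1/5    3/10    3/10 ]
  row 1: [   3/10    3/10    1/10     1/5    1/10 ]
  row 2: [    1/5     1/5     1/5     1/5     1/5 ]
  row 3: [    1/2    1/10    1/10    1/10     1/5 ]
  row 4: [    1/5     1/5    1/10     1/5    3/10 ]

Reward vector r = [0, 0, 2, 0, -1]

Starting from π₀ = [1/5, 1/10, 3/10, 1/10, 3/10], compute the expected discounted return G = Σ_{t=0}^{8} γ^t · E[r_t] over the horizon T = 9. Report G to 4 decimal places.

t=0: π = [0.2000, 0.1000, 0.3000, 0.1000, 0.3000], E[r] = 0.3000, γ^t·E[r] = 0.300000, running G = 0.300000
t=1: π = [0.2200, 0.1800, 0.1500, 0.2100, 0.2400], E[r] = 0.0600, γ^t·E[r] = 0.054000, running G = 0.354000
t=2: π = [0.2590, 0.1750, 0.1370, 0.2010, 0.2280], E[r] = 0.0460, γ^t·E[r] = 0.037260, running G = 0.391260
t=3: π = [0.2519, 0.1715, 0.1396, 0.2058, 0.2312], E[r] = 0.0480, γ^t·E[r] = 0.034992, running G = 0.426252
t=4: π = [0.2537, 0.1714, 0.1392, 0.2046, 0.2312], E[r] = 0.0471, γ^t·E[r] = 0.030929, running G = 0.457181
t=5: π = [0.2532, 0.1713, 0.1393, 0.2049, 0.2313], E[r] = 0.0472, γ^t·E[r] = 0.027884, running G = 0.485065
t=6: π = [0.2533, 0.1713, 0.1392, 0.2048, 0.2313], E[r] = 0.0472, γ^t·E[r] = 0.025067, running G = 0.510132
t=7: π = [0.2533, 0.1713, 0.1393, 0.2048, 0.2313], E[r] = 0.0472, γ^t·E[r] = 0.022565, running G = 0.532697
t=8: π = [0.2533, 0.1713, 0.1393, 0.2048, 0.2313], E[r] = 0.0472, γ^t·E[r] = 0.020307, running G = 0.553004

G = 0.5530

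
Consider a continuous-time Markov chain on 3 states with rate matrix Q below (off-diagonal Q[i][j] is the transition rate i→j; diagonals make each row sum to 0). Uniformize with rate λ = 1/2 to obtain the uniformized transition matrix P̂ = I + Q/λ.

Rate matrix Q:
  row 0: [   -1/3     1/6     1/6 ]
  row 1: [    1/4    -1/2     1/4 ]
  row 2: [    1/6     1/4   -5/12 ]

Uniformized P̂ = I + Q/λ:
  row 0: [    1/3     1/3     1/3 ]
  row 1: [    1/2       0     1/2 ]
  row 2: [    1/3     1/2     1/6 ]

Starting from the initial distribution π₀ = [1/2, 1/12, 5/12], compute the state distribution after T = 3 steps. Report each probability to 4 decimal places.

π = [0.3758, 0.3067, 0.3175]

t=0: π = [0.5000, 0.0833, 0.4167]
t=1: π = [0.3472, 0.3750, 0.2778]
t=2: π = [0.3958, 0.2546, 0.3495]
t=3: π = [0.3758, 0.3067, 0.3175]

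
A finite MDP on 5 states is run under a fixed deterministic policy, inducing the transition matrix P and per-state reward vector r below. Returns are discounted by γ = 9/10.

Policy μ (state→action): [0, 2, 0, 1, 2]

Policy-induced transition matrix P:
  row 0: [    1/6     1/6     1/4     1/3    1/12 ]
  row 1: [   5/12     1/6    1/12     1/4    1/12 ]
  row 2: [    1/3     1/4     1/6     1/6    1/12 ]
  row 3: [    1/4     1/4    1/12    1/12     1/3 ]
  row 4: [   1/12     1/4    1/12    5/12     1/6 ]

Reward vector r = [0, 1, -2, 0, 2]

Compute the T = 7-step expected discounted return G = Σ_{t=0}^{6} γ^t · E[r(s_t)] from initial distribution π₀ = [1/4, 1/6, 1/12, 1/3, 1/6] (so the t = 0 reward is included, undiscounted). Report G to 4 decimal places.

G = 1.4655

t=0: π = [0.2500, 0.1667, 0.0833, 0.3333, 0.1667], E[r] = 0.3333, γ^t·E[r] = 0.333333, running G = 0.333333
t=1: π = [0.2361, 0.2153, 0.1319, 0.2361, 0.1806], E[r] = 0.3125, γ^t·E[r] = 0.281250, running G = 0.614583
t=2: π = [0.2471, 0.2124, 0.1337, 0.2494, 0.1574], E[r] = 0.2598, γ^t·E[r] = 0.210469, running G = 0.825052
t=3: π = [0.2497, 0.2117, 0.1357, 0.2441, 0.1588], E[r] = 0.2580, γ^t·E[r] = 0.188086, running G = 1.013138
t=4: π = [0.2493, 0.2115, 0.1363, 0.2453, 0.1576], E[r] = 0.2542, γ^t·E[r] = 0.166799, running G = 1.179937
t=5: π = [0.2496, 0.2116, 0.1362, 0.2448, 0.1578], E[r] = 0.2547, γ^t·E[r] = 0.150392, running G = 1.330329
t=6: π = [0.2495, 0.2116, 0.1363, 0.2449, 0.1577], E[r] = 0.2544, γ^t·E[r] = 0.135185, running G = 1.465514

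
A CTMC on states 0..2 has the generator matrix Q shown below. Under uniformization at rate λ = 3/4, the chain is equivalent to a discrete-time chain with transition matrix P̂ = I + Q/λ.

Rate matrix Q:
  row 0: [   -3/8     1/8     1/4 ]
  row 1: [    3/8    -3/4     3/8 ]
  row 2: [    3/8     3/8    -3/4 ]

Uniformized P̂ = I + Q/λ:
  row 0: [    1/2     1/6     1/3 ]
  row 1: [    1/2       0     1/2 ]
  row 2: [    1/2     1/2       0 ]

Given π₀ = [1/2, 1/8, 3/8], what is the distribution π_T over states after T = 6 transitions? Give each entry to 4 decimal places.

π = [0.5000, 0.2207, 0.2793]

t=0: π = [0.5000, 0.1250, 0.3750]
t=1: π = [0.5000, 0.2708, 0.2292]
t=2: π = [0.5000, 0.1979, 0.3021]
t=3: π = [0.5000, 0.2344, 0.2656]
t=4: π = [0.5000, 0.2161, 0.2839]
t=5: π = [0.5000, 0.2253, 0.2747]
t=6: π = [0.5000, 0.2207, 0.2793]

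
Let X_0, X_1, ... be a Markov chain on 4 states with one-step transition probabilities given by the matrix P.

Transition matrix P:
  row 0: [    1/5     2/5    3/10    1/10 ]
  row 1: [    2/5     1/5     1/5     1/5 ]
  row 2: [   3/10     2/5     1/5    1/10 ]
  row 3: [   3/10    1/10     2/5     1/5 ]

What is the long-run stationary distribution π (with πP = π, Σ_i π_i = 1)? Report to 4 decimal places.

π = [0.2998, 0.2973, 0.2588, 0.1441]

Balance equations π_j = Σ_i π_i·P[i][j]:
  π_0 = 1/5·π_0 + 2/5·π_1 + 3/10·π_2 + 3/10·π_3
  π_1 = 2/5·π_0 + 1/5·π_1 + 2/5·π_2 + 1/10·π_3
  π_2 = 3/10·π_0 + 1/5·π_1 + 1/5·π_2 + 2/5·π_3
  normalize: π_0 + π_1 + π_2 + π_3 = 1
Solving the linear system gives exactly π = [122/407, 11/37, 316/1221, 16/111].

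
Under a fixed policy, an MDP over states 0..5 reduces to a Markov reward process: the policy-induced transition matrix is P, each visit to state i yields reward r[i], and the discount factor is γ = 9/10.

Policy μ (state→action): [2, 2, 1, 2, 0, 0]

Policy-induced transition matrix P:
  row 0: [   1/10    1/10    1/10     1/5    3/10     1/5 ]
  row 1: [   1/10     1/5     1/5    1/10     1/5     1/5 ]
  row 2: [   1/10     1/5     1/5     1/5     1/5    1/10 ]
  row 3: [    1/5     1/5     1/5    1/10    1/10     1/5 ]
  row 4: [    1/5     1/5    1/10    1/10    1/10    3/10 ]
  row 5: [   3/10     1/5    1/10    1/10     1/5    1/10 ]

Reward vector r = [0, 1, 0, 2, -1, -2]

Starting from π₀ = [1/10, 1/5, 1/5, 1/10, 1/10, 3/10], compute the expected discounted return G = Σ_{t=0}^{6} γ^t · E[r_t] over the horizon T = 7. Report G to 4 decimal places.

t=0: π = [0.1000, 0.2000, 0.2000, 0.1000, 0.1000, 0.3000], E[r] = -0.3000, γ^t·E[r] = -0.300000, running G = -0.300000
t=1: π = [0.1800, 0.1900, 0.1500, 0.1300, 0.1900, 0.1600], E[r] = -0.0600, γ^t·E[r] = -0.054000, running G = -0.354000
t=2: π = [0.1640, 0.1820, 0.1470, 0.1330, 0.1860, 0.1880], E[r] = -0.1140, γ^t·E[r] = -0.092340, running G = -0.446340
t=3: π = [0.1695, 0.1836, 0.1462, 0.1311, 0.1845, 0.1851], E[r] = -0.1089, γ^t·E[r] = -0.079388, running G = -0.525728
t=4: π = [0.1686, 0.1831, 0.1461, 0.1316, 0.1854, 0.1853], E[r] = -0.1098, γ^t·E[r] = -0.072066, running G = -0.597794
t=5: π = [0.1688, 0.1831, 0.1461, 0.1315, 0.1852, 0.1854], E[r] = -0.1099, γ^t·E[r] = -0.064884, running G = -0.662678
t=6: π = [0.1687, 0.1831, 0.1461, 0.1315, 0.1852, 0.1854], E[r] = -0.1099, γ^t·E[r] = -0.058385, running G = -0.721063

G = -0.7211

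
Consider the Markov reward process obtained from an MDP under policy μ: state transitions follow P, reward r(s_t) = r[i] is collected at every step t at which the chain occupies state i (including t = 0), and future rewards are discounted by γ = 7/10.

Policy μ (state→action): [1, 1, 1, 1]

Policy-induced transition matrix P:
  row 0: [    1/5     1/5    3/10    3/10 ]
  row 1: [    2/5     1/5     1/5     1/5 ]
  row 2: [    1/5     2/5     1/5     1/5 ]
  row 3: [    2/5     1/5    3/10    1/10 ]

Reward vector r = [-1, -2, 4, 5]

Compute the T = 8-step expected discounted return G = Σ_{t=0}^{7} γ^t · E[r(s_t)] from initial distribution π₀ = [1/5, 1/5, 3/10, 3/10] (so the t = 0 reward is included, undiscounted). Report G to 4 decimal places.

t=0: π = [0.2000, 0.2000, 0.3000, 0.3000], E[r] = 2.1000, γ^t·E[r] = 2.100000, running G = 2.100000
t=1: π = [0.3000, 0.2600, 0.2500, 0.1900], E[r] = 1.1300, γ^t·E[r] = 0.791000, running G = 2.891000
t=2: π = [0.2900, 0.2500, 0.2490, 0.2110], E[r] = 1.2610, γ^t·E[r] = 0.617890, running G = 3.508890
t=3: π = [0.2922, 0.2498, 0.2501, 0.2079], E[r] = 1.2481, γ^t·E[r] = 0.428098, running G = 3.936988
t=4: π = [0.2915, 0.2500, 0.2500, 0.2084], E[r] = 1.2506, γ^t·E[r] = 0.300271, running G = 4.237260
t=5: π = [0.2917, 0.2500, 0.2500, 0.2083], E[r] = 1.2498, γ^t·E[r] = 0.210062, running G = 4.447322
t=6: π = [0.2917, 0.2500, 0.2500, 0.2083], E[r] = 1.2500, γ^t·E[r] = 0.147065, running G = 4.594386
t=7: π = [0.2917, 0.2500, 0.2500, 0.2083], E[r] = 1.2500, γ^t·E[r] = 0.102942, running G = 4.697329

G = 4.6973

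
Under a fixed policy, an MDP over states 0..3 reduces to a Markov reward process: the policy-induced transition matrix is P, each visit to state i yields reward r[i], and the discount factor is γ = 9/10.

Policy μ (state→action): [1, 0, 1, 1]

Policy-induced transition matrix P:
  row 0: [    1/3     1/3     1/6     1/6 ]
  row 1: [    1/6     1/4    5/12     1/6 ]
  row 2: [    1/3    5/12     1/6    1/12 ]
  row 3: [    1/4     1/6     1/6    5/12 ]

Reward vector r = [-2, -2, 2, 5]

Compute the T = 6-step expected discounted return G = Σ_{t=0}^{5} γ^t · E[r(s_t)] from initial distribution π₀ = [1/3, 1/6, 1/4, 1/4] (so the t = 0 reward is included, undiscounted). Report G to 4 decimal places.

t=0: π = [0.3333, 0.1667, 0.2500, 0.2500], E[r] = 0.7500, γ^t·E[r] = 0.750000, running G = 0.750000
t=1: π = [0.2847, 0.2986, 0.2083, 0.2083], E[r] = 0.2917, γ^t·E[r] = 0.262500, running G = 1.012500
t=2: π = [0.2662, 0.2911, 0.2413, 0.2014], E[r] = 0.3750, γ^t·E[r] = 0.303750, running G = 1.316250
t=3: π = [0.2680, 0.2956, 0.2394, 0.1969], E[r] = 0.3361, γ^t·E[r] = 0.245004, running G = 1.561254
t=4: π = [0.2677, 0.2958, 0.2406, 0.1959], E[r] = 0.3339, γ^t·E[r] = 0.219048, running G = 1.780302
t=5: π = [0.2677, 0.2961, 0.2406, 0.1956], E[r] = 0.3317, γ^t·E[r] = 0.195882, running G = 1.976184

G = 1.9762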